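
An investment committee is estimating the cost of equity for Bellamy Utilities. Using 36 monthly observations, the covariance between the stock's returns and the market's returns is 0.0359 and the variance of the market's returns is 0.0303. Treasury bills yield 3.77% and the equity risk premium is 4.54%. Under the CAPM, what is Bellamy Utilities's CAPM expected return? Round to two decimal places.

9.15%

β = Cov(R_i, R_m) / Var(R_m) = 0.0359 / 0.0303 = 1.1848
E(R) = R_f + β × MRP = 3.77% + 1.1848 × 4.54% = 9.15%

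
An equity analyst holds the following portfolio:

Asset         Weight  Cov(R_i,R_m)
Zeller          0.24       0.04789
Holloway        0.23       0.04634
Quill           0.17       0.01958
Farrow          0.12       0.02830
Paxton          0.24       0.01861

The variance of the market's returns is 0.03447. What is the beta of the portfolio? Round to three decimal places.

0.967

β_Zeller = 0.04789 / 0.03447 = 1.3893
β_Holloway = 0.04634 / 0.03447 = 1.3444
β_Quill = 0.01958 / 0.03447 = 0.5680
β_Farrow = 0.02830 / 0.03447 = 0.8210
β_Paxton = 0.01861 / 0.03447 = 0.5399
β_P = Σ w_i β_i = 0.24×1.3893 + 0.23×1.3444 + 0.17×0.5680 + 0.12×0.8210 + 0.24×0.5399 = 0.9673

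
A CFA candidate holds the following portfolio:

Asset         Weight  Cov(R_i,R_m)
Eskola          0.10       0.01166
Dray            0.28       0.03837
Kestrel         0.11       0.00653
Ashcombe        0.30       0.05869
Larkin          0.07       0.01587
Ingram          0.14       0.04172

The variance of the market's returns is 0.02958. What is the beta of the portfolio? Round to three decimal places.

β_Eskola = 0.01166 / 0.02958 = 0.3942
β_Dray = 0.03837 / 0.02958 = 1.2972
β_Kestrel = 0.00653 / 0.02958 = 0.2208
β_Ashcombe = 0.05869 / 0.02958 = 1.9841
β_Larkin = 0.01587 / 0.02958 = 0.5365
β_Ingram = 0.04172 / 0.02958 = 1.4104
β_P = Σ w_i β_i = 0.10×0.3942 + 0.28×1.2972 + 0.11×0.2208 + 0.30×1.9841 + 0.07×0.5365 + 0.14×1.4104 = 1.2572

1.257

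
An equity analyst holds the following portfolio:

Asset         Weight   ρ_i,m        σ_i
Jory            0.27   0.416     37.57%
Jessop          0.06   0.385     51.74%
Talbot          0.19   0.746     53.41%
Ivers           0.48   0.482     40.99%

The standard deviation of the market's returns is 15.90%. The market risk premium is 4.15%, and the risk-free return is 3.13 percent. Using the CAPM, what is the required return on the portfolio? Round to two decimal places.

8.99%

β_Jory = 0.416 × 37.57% / 15.90% = 0.9830
β_Jessop = 0.385 × 51.74% / 15.90% = 1.2528
β_Talbot = 0.746 × 53.41% / 15.90% = 2.5059
β_Ivers = 0.482 × 40.99% / 15.90% = 1.2426
β_P = Σ w_i β_i = 0.27×0.9830 + 0.06×1.2528 + 0.19×2.5059 + 0.48×1.2426 = 1.4131
E(R_P) = R_f + β_P × MRP = 3.13% + 1.4131 × 4.15% = 8.99%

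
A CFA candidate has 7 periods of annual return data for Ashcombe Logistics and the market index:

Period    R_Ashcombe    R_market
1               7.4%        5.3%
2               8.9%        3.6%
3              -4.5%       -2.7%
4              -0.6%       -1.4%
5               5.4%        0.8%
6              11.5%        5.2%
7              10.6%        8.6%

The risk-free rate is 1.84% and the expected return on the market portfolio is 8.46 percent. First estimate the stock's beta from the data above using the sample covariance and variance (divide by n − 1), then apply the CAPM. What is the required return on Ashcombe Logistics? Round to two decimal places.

Mean R_i = (7.4 + 8.9 − 4.5 − 0.6 + 5.4 + 11.5 + 10.6) / 7 = 5.5286%
Mean R_m = (5.3 + 3.6 − 2.7 − 1.4 + 0.8 + 5.2 + 8.6) / 7 = 2.7714%
Σ(R_i − R̄_i)(R_m − R̄_m) = 132.2757  ⇒  Cov = 132.2757 / 6 = 22.0460
Σ(R_m − R̄_m)² = 98.1743  ⇒  Var(R_m) = 98.1743 / 6 = 16.3624
β = Cov / Var(R_m) = 22.0460 / 16.3624 = 1.3474
MRP = 8.46% − 1.84% = 6.62%
E(R) = R_f + β × MRP = 1.84% + 1.3474 × 6.62% = 10.76%

10.76%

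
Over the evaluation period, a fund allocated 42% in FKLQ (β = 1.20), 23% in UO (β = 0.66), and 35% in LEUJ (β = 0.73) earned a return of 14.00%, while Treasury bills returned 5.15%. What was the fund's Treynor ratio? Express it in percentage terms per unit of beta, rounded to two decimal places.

9.71%

β_P = 0.42×1.20 + 0.23×0.66 + 0.35×0.73 = 0.9113
Treynor = (R_P − R_f) / β_P = (14.00% − 5.15%) / 0.9113 = 8.85% / 0.9113 = 9.71%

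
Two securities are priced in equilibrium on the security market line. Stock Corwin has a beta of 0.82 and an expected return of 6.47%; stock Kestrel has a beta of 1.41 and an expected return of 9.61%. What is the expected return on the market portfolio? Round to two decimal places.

Both satisfy E(R) = R_f + β·MRP, so the slope of the SML is
MRP = (9.61% − 6.47%) / (1.41 − 0.82) = 3.14% / 0.59 = 5.3220%
R_f = E(R_Corwin) − β_Corwin·MRP = 6.47% − 0.82 × 5.3220% = 2.1060%
E(R_m) = R_f + MRP = 2.1060% + 5.3220% = 7.43%

7.43%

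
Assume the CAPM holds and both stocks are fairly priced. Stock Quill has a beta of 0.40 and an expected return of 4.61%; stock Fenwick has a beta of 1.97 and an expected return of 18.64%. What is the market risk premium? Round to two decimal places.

8.94%

Both satisfy E(R) = R_f + β·MRP, so the slope of the SML is
MRP = (18.64% − 4.61%) / (1.97 − 0.40) = 14.03% / 1.57 = 8.9363%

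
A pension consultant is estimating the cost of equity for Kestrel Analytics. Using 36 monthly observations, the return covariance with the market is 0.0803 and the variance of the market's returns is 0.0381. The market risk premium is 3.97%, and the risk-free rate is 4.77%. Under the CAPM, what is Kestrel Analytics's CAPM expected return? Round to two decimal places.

β = Cov(R_i, R_m) / Var(R_m) = 0.0803 / 0.0381 = 2.1076
E(R) = R_f + β × MRP = 4.77% + 2.1076 × 3.97% = 13.14%

13.14%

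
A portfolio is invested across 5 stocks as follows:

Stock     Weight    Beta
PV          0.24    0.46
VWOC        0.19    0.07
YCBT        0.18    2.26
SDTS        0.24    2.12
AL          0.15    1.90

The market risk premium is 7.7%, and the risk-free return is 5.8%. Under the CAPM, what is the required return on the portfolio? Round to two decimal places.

16.00%

β_P = Σ w_i β_i = 0.24×0.46 + 0.19×0.07 + 0.18×2.26 + 0.24×2.12 + 0.15×1.90 = 1.3243
E(R_P) = R_f + β_P × MRP = 5.8% + 1.3243 × 7.7% = 16.00%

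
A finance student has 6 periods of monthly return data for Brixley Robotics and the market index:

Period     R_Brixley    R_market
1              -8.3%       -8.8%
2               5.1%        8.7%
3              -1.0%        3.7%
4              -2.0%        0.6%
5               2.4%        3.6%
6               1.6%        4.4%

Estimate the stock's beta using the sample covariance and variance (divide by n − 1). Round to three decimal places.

0.759

Mean R_i = (-8.3 + 5.1 − 1.0 − 2.0 + 2.4 + 1.6) / 6 = -0.3667%
Mean R_m = (-8.8 + 8.7 + 3.7 + 0.6 + 3.6 + 4.4) / 6 = 2.0333%
Σ(R_i − R̄_i)(R_m − R̄_m) = 132.6633  ⇒  Cov = 132.6633 / 5 = 26.5327
Σ(R_m − R̄_m)² = 174.6933  ⇒  Var(R_m) = 174.6933 / 5 = 34.9387
β = Cov / Var(R_m) = 26.5327 / 34.9387 = 0.7594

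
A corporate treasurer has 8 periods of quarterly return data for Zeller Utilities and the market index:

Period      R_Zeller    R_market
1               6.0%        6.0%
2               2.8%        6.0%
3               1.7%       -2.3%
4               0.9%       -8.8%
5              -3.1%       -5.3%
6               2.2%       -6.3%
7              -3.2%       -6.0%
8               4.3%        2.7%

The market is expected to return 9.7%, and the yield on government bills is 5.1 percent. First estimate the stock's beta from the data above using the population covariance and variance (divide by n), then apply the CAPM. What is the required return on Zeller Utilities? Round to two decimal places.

Mean R_i = (6.0 + 2.8 + 1.7 + 0.9 − 3.1 + 2.2 − 3.2 + 4.3) / 8 = 1.4500%
Mean R_m = (6.0 + 6.0 − 2.3 − 8.8 − 5.3 − 6.3 − 6.0 + 2.7) / 8 = -1.7500%
Σ(R_i − R̄_i)(R_m − R̄_m) = 94.6500  ⇒  Cov = 94.6500 / 8 = 11.8313
Σ(R_m − R̄_m)² = 241.3000  ⇒  Var(R_m) = 241.3000 / 8 = 30.1625
β = Cov / Var(R_m) = 11.8313 / 30.1625 = 0.3923
MRP = 9.7% − 5.1% = 4.60%
E(R) = R_f + β × MRP = 5.1% + 0.3923 × 4.6% = 6.90%

6.90%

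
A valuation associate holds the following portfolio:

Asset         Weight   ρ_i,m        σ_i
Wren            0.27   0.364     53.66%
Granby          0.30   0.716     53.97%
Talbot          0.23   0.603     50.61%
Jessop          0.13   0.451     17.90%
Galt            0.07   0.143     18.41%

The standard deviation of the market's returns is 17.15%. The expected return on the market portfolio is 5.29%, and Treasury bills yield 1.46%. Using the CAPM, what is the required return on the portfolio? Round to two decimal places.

7.07%

β_Wren = 0.364 × 53.66% / 17.15% = 1.1389
β_Granby = 0.716 × 53.97% / 17.15% = 2.2532
β_Talbot = 0.603 × 50.61% / 17.15% = 1.7795
β_Jessop = 0.451 × 17.90% / 17.15% = 0.4707
β_Galt = 0.143 × 18.41% / 17.15% = 0.1535
β_P = Σ w_i β_i = 0.27×1.1389 + 0.30×2.2532 + 0.23×1.7795 + 0.13×0.4707 + 0.07×0.1535 = 1.4647
MRP = 5.29% − 1.46% = 3.83%
E(R_P) = R_f + β_P × MRP = 1.46% + 1.4647 × 3.83% = 7.07%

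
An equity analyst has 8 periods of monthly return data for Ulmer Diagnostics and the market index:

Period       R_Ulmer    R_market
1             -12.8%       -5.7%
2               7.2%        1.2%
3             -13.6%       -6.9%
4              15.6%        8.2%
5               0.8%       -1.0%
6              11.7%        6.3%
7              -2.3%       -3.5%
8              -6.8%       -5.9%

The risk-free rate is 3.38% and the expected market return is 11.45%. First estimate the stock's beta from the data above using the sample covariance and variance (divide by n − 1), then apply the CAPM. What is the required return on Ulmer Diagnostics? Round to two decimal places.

18.27%

Mean R_i = (-12.8 + 7.2 − 13.6 + 15.6 + 0.8 + 11.7 − 2.3 − 6.8) / 8 = -0.0250%
Mean R_m = (-5.7 + 1.2 − 6.9 + 8.2 − 1.0 + 6.3 − 3.5 − 5.9) / 8 = -0.9125%
Σ(R_i − R̄_i)(R_m − R̄_m) = 424.2575  ⇒  Cov = 424.2575 / 7 = 60.6082
Σ(R_m − R̄_m)² = 229.8688  ⇒  Var(R_m) = 229.8688 / 7 = 32.8384
β = Cov / Var(R_m) = 60.6082 / 32.8384 = 1.8457
MRP = 11.45% − 3.38% = 8.07%
E(R) = R_f + β × MRP = 3.38% + 1.8457 × 8.07% = 18.27%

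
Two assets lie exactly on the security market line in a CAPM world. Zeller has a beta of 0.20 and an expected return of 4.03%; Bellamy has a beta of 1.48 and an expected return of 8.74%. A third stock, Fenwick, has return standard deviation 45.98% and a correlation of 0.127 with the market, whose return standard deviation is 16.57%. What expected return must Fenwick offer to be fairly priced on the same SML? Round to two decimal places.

MRP = (8.74% − 4.03%) / (1.48 − 0.20) = 3.6797%
R_f = 4.03% − 0.20 × 3.6797% = 3.2941%
β_Fenwick = ρ·σ_i/σ_m = 0.127 × 45.98 / 16.57 = 0.3524
E(R_Fenwick) = R_f + β × MRP = 3.2941% + 0.3524 × 3.6797% = 4.59%

4.59%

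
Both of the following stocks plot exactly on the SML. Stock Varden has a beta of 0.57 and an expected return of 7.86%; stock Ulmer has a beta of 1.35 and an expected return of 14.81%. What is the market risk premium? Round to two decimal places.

Both satisfy E(R) = R_f + β·MRP, so the slope of the SML is
MRP = (14.81% − 7.86%) / (1.35 − 0.57) = 6.95% / 0.78 = 8.9103%

8.91%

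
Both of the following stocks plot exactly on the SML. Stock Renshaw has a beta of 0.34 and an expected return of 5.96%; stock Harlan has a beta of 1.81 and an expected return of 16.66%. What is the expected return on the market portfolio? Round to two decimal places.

10.76%

Both satisfy E(R) = R_f + β·MRP, so the slope of the SML is
MRP = (16.66% − 5.96%) / (1.81 − 0.34) = 10.70% / 1.47 = 7.2789%
R_f = E(R_Renshaw) − β_Renshaw·MRP = 5.96% − 0.34 × 7.2789% = 3.4852%
E(R_m) = R_f + MRP = 3.4852% + 7.2789% = 10.76%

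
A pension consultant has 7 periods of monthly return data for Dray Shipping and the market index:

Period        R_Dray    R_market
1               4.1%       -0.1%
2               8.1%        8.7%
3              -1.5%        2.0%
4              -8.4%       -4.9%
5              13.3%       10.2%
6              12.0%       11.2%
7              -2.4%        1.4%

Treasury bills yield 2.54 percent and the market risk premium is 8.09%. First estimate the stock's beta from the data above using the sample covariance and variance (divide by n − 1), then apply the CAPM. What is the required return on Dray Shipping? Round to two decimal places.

12.59%

Mean R_i = (4.1 + 8.1 − 1.5 − 8.4 + 13.3 + 12.0 − 2.4) / 7 = 3.6000%
Mean R_m = (-0.1 + 8.7 + 2.0 − 4.9 + 10.2 + 11.2 + 1.4) / 7 = 4.0714%
Σ(R_i − R̄_i)(R_m − R̄_m) = 272.3200  ⇒  Cov = 272.3200 / 6 = 45.3867
Σ(R_m − R̄_m)² = 219.1143  ⇒  Var(R_m) = 219.1143 / 6 = 36.5191
β = Cov / Var(R_m) = 45.3867 / 36.5191 = 1.2428
E(R) = R_f + β × MRP = 2.54% + 1.2428 × 8.09% = 12.59%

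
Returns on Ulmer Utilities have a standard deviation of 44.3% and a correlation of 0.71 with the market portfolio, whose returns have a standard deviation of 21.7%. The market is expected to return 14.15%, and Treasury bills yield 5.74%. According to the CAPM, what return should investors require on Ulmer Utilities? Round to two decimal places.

17.93%

β = ρ × σ_i / σ_m = 0.71 × 44.3% / 21.7% = 1.4494
MRP = 14.15% − 5.74% = 8.41%
E(R) = 5.74% + 1.4494 × 8.41% = 17.93%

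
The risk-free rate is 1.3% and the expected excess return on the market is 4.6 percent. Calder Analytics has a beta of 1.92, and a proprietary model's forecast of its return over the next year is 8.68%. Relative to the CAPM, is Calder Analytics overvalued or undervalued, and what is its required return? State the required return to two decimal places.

Overvalued; required return 10.13%

Required return = R_f + β·MRP = 1.3% + 1.92 × 4.6% = 10.13%
Forecast 8.68% < required 10.13% → the stock plots below the SML → overvalued.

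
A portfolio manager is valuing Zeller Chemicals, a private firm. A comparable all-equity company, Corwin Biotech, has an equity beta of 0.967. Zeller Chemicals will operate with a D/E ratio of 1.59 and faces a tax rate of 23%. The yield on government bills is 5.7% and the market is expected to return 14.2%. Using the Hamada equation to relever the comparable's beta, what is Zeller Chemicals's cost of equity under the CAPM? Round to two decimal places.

β_L = β_U × [1 + (1 − t)(D/E)] = 0.967 × [1 + (1 − 0.23) × 1.59]
    = 0.967 × [1 + 0.77 × 1.59] = 0.967 × 2.2243 = 2.1509
MRP = 14.2% − 5.7% = 8.50%
E(R) = R_f + β_L × MRP = 5.7% + 2.1509 × 8.5% = 23.98%

23.98%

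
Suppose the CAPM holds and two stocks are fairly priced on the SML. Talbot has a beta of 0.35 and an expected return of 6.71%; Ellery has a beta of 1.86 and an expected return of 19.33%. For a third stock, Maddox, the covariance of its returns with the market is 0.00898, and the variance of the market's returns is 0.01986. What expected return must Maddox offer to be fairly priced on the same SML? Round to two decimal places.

7.56%

MRP = (19.33% − 6.71%) / (1.86 − 0.35) = 8.3576%
R_f = 6.71% − 0.35 × 8.3576% = 3.7848%
β_Maddox = Cov / Var(R_m) = 0.00898 / 0.01986 = 0.4522
E(R_Maddox) = R_f + β × MRP = 3.7848% + 0.4522 × 8.3576% = 7.56%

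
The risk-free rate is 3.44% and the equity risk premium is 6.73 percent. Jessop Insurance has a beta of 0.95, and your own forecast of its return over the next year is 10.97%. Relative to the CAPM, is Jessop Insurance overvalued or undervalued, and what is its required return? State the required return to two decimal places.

Undervalued; required return 9.83%

Required return = R_f + β·MRP = 3.44% + 0.95 × 6.73% = 9.83%
Forecast 10.97% > required 9.83% → the stock plots above the SML → undervalued.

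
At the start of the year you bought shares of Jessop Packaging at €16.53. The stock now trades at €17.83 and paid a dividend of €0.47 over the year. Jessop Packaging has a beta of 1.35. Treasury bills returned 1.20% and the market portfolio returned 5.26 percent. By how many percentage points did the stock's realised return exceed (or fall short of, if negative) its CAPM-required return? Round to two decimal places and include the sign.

Realised HPR = (P1 + D1 − P0) / P0 = (17.83 + 0.47 − 16.53) / 16.53 = 1.77 / 16.53 = 10.7078%
MRP = 5.26% − 1.20% = 4.06%
CAPM required = R_f + β·MRP = 1.20% + 1.35 × 4.06% = 6.6810%
α = realised − required = 10.7078% − 6.6810% = +4.03%

+4.03%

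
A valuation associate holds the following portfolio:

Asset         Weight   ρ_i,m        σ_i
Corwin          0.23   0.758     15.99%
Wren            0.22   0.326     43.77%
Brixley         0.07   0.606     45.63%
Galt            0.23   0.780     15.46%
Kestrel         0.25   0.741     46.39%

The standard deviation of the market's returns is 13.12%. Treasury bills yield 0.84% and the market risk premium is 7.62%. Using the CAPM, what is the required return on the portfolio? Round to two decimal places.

12.01%

β_Corwin = 0.758 × 15.99% / 13.12% = 0.9238
β_Wren = 0.326 × 43.77% / 13.12% = 1.0876
β_Brixley = 0.606 × 45.63% / 13.12% = 2.1076
β_Galt = 0.780 × 15.46% / 13.12% = 0.9191
β_Kestrel = 0.741 × 46.39% / 13.12% = 2.6200
β_P = Σ w_i β_i = 0.23×0.9238 + 0.22×1.0876 + 0.07×2.1076 + 0.23×0.9191 + 0.25×2.6200 = 1.4657
E(R_P) = R_f + β_P × MRP = 0.84% + 1.4657 × 7.62% = 12.01%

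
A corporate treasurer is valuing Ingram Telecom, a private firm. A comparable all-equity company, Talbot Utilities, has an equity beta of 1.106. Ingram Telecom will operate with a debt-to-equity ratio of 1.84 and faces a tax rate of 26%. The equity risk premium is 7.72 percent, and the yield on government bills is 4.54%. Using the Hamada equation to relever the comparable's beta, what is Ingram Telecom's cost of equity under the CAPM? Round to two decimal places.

β_L = β_U × [1 + (1 − t)(D/E)] = 1.106 × [1 + (1 − 0.26) × 1.84]
    = 1.106 × [1 + 0.74 × 1.84] = 1.106 × 2.3616 = 2.6119
E(R) = R_f + β_L × MRP = 4.54% + 2.6119 × 7.72% = 24.70%

24.70%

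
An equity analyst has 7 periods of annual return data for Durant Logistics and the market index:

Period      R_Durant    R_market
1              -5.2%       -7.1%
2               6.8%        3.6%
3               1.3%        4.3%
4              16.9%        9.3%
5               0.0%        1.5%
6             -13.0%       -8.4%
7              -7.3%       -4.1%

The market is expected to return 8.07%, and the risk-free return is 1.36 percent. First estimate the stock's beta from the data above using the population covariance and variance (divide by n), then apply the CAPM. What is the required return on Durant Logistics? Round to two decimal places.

10.81%

Mean R_i = (-5.2 + 6.8 + 1.3 + 16.9 + 0.0 − 13.0 − 7.3) / 7 = -0.0714%
Mean R_m = (-7.1 + 3.6 + 4.3 + 9.3 + 1.5 − 8.4 − 4.1) / 7 = -0.1286%
Σ(R_i − R̄_i)(R_m − R̄_m) = 363.2257  ⇒  Cov = 363.2257 / 7 = 51.8894
Σ(R_m − R̄_m)² = 257.8543  ⇒  Var(R_m) = 257.8543 / 7 = 36.8363
β = Cov / Var(R_m) = 51.8894 / 36.8363 = 1.4086
MRP = 8.07% − 1.36% = 6.71%
E(R) = R_f + β × MRP = 1.36% + 1.4086 × 6.71% = 10.81%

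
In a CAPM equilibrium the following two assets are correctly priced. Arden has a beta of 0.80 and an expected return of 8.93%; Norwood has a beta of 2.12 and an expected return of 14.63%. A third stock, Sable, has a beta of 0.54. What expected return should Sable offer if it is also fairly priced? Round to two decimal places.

MRP (SML slope) = (14.63% − 8.93%) / (2.12 − 0.80) = 5.70% / 1.32 = 4.3182%
R_f (intercept) = 8.93% − 0.80 × 4.3182% = 5.4754%
E(R_Sable) = R_f + β × MRP = 5.4754% + 0.54 × 4.3182% = 7.81%

7.81%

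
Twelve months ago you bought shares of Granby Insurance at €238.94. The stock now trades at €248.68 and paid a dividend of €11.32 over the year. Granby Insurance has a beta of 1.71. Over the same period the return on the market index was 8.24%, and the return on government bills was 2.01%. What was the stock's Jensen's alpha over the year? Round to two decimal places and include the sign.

-3.85%

Realised HPR = (P1 + D1 − P0) / P0 = (248.68 + 11.32 − 238.94) / 238.94 = 21.06 / 238.94 = 8.8139%
MRP = 8.24% − 2.01% = 6.23%
CAPM required = R_f + β·MRP = 2.01% + 1.71 × 6.23% = 12.6633%
α = realised − required = 8.8139% − 12.6633% = -3.85%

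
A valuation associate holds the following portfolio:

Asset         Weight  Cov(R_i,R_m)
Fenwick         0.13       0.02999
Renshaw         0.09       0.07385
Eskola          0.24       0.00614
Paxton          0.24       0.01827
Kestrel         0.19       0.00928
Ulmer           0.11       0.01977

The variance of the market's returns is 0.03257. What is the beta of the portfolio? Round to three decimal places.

β_Fenwick = 0.02999 / 0.03257 = 0.9208
β_Renshaw = 0.07385 / 0.03257 = 2.2674
β_Eskola = 0.00614 / 0.03257 = 0.1885
β_Paxton = 0.01827 / 0.03257 = 0.5609
β_Kestrel = 0.00928 / 0.03257 = 0.2849
β_Ulmer = 0.01977 / 0.03257 = 0.6070
β_P = Σ w_i β_i = 0.13×0.9208 + 0.09×2.2674 + 0.24×0.1885 + 0.24×0.5609 + 0.19×0.2849 + 0.11×0.6070 = 0.6245

0.625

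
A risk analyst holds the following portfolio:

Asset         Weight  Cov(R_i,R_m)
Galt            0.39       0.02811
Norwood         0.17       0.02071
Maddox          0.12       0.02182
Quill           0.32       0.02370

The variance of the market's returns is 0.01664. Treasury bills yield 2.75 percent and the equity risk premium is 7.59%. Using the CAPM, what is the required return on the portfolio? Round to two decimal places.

β_Galt = 0.02811 / 0.01664 = 1.6893
β_Norwood = 0.02071 / 0.01664 = 1.2446
β_Maddox = 0.02182 / 0.01664 = 1.3113
β_Quill = 0.02370 / 0.01664 = 1.4243
β_P = Σ w_i β_i = 0.39×1.6893 + 0.17×1.2446 + 0.12×1.3113 + 0.32×1.4243 = 1.4835
E(R_P) = R_f + β_P × MRP = 2.75% + 1.4835 × 7.59% = 14.01%

14.01%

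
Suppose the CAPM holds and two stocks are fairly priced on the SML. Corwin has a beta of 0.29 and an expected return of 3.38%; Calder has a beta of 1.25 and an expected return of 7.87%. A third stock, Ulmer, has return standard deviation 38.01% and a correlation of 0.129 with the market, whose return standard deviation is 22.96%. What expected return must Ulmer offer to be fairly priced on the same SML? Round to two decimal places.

MRP = (7.87% − 3.38%) / (1.25 − 0.29) = 4.6771%
R_f = 3.38% − 0.29 × 4.6771% = 2.0236%
β_Ulmer = ρ·σ_i/σ_m = 0.129 × 38.01 / 22.96 = 0.2136
E(R_Ulmer) = R_f + β × MRP = 2.0236% + 0.2136 × 4.6771% = 3.02%

3.02%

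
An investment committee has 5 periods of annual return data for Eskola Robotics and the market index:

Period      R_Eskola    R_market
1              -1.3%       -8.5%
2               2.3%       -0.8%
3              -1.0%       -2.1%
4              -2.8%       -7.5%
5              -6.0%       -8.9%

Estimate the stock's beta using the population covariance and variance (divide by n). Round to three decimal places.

Mean R_i = (-1.3 + 2.3 − 1.0 − 2.8 − 6.0) / 5 = -1.7600%
Mean R_m = (-8.5 − 0.8 − 2.1 − 7.5 − 8.9) / 5 = -5.5600%
Σ(R_i − R̄_i)(R_m − R̄_m) = 36.7820  ⇒  Cov = 36.7820 / 5 = 7.3564
Σ(R_m − R̄_m)² = 58.1920  ⇒  Var(R_m) = 58.1920 / 5 = 11.6384
β = Cov / Var(R_m) = 7.3564 / 11.6384 = 0.6321

0.632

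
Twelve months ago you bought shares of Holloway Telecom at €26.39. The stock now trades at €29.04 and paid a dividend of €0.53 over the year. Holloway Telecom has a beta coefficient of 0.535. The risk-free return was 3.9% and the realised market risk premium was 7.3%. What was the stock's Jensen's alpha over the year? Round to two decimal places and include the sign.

Realised HPR = (P1 + D1 − P0) / P0 = (29.04 + 0.53 − 26.39) / 26.39 = 3.18 / 26.39 = 12.0500%
CAPM required = R_f + β·MRP = 3.9% + 0.535 × 7.3% = 7.8055%
α = realised − required = 12.0500% − 7.8055% = +4.24%

+4.24%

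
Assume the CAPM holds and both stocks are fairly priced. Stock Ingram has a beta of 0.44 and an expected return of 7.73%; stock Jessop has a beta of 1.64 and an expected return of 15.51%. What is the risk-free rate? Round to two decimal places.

Both satisfy E(R) = R_f + β·MRP, so the slope of the SML is
MRP = (15.51% − 7.73%) / (1.64 − 0.44) = 7.78% / 1.20 = 6.4833%
R_f = E(R_Ingram) − β_Ingram·MRP = 7.73% − 0.44 × 6.4833% = 4.8773%

4.88%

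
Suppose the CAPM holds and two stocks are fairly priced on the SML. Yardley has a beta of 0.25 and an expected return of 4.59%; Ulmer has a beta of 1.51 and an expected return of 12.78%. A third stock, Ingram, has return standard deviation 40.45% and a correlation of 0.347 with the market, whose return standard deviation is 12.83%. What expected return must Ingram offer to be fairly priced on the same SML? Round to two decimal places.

10.08%

MRP = (12.78% − 4.59%) / (1.51 − 0.25) = 6.5000%
R_f = 4.59% − 0.25 × 6.5000% = 2.9650%
β_Ingram = ρ·σ_i/σ_m = 0.347 × 40.45 / 12.83 = 1.0940
E(R_Ingram) = R_f + β × MRP = 2.9650% + 1.0940 × 6.5000% = 10.08%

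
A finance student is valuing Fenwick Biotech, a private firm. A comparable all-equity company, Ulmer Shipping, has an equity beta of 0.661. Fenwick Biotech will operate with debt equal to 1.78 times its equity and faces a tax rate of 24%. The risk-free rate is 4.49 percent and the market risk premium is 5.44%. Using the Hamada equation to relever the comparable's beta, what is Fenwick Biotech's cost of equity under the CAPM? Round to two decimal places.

β_L = β_U × [1 + (1 − t)(D/E)] = 0.661 × [1 + (1 − 0.24) × 1.78]
    = 0.661 × [1 + 0.76 × 1.78] = 0.661 × 2.3528 = 1.5552
E(R) = R_f + β_L × MRP = 4.49% + 1.5552 × 5.44% = 12.95%

12.95%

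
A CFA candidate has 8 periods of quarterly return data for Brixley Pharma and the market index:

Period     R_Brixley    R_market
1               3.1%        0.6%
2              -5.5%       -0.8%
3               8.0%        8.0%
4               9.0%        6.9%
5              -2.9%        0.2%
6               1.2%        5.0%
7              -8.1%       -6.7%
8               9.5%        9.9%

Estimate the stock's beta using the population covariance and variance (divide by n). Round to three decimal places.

Mean R_i = (3.1 − 5.5 + 8.0 + 9.0 − 2.9 + 1.2 − 8.1 + 9.5) / 8 = 1.7875%
Mean R_m = (0.6 − 0.8 + 8.0 + 6.9 + 0.2 + 5.0 − 6.7 + 9.9) / 8 = 2.8875%
Σ(R_i − R̄_i)(R_m − R̄_m) = 244.8088  ⇒  Cov = 244.8088 / 8 = 30.6011
Σ(R_m − R̄_m)² = 213.8488  ⇒  Var(R_m) = 213.8488 / 8 = 26.7311
β = Cov / Var(R_m) = 30.6011 / 26.7311 = 1.1448

1.145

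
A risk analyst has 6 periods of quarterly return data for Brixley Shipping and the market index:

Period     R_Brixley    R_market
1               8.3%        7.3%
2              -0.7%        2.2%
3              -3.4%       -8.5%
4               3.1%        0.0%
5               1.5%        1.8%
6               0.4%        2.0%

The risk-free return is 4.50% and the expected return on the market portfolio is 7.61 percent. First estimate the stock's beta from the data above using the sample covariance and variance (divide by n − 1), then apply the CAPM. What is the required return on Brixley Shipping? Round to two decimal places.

Mean R_i = (8.3 − 0.7 − 3.4 + 3.1 + 1.5 + 0.4) / 6 = 1.5333%
Mean R_m = (7.3 + 2.2 − 8.5 + 0.0 + 1.8 + 2.0) / 6 = 0.8000%
Σ(R_i − R̄_i)(R_m − R̄_m) = 84.0900  ⇒  Cov = 84.0900 / 5 = 16.8180
Σ(R_m − R̄_m)² = 133.7800  ⇒  Var(R_m) = 133.7800 / 5 = 26.7560
β = Cov / Var(R_m) = 16.8180 / 26.7560 = 0.6286
MRP = 7.61% − 4.50% = 3.11%
E(R) = R_f + β × MRP = 4.50% + 0.6286 × 3.11% = 6.45%

6.45%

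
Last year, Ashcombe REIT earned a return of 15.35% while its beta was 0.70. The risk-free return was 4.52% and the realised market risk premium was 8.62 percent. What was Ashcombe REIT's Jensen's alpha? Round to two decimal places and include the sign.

+4.80%

CAPM benchmark = R_f + β(R_m − R_f) = 4.52% + 0.70 × 8.62% = 10.5540%
α = actual − benchmark = 15.35% − 10.5540% = +4.80%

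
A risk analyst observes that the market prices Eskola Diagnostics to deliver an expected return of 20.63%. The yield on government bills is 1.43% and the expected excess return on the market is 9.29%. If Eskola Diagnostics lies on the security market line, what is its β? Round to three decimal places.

2.067

β = (E(R) − R_f) / MRP = (20.63% − 1.43%) / 9.29% = 19.20% / 9.29% = 2.067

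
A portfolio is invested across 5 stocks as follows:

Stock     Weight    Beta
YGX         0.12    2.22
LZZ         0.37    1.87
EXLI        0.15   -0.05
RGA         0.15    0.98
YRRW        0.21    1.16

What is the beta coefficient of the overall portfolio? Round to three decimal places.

β_P = Σ w_i β_i = 0.12×2.22 + 0.37×1.87 + 0.15×-0.05 + 0.15×0.98 + 0.21×1.16 = 1.3414

1.341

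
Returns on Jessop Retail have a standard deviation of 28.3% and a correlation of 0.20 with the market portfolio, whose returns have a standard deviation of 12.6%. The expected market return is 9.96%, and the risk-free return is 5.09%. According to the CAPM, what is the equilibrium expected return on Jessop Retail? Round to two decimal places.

7.28%

β = ρ × σ_i / σ_m = 0.20 × 28.3% / 12.6% = 0.4492
MRP = 9.96% − 5.09% = 4.87%
E(R) = 5.09% + 0.4492 × 4.87% = 7.28%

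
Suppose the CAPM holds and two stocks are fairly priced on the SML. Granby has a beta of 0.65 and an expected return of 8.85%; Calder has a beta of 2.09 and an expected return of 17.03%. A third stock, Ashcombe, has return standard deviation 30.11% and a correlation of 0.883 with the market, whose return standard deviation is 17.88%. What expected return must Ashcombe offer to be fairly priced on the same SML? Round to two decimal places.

13.60%

MRP = (17.03% − 8.85%) / (2.09 − 0.65) = 5.6806%
R_f = 8.85% − 0.65 × 5.6806% = 5.1576%
β_Ashcombe = ρ·σ_i/σ_m = 0.883 × 30.11 / 17.88 = 1.4870
E(R_Ashcombe) = R_f + β × MRP = 5.1576% + 1.4870 × 5.6806% = 13.60%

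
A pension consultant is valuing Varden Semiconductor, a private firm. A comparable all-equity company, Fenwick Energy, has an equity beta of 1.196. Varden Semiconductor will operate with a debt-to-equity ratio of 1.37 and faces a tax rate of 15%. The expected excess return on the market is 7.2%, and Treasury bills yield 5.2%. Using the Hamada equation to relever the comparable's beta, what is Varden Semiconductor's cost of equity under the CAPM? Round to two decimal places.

β_L = β_U × [1 + (1 − t)(D/E)] = 1.196 × [1 + (1 − 0.15) × 1.37]
    = 1.196 × [1 + 0.85 × 1.37] = 1.196 × 2.1645 = 2.5887
E(R) = R_f + β_L × MRP = 5.2% + 2.5887 × 7.2% = 23.84%

23.84%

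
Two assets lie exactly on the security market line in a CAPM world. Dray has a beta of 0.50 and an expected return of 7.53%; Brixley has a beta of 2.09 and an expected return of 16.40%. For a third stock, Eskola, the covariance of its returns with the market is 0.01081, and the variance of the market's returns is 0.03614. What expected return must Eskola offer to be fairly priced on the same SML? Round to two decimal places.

6.41%

MRP = (16.40% − 7.53%) / (2.09 − 0.50) = 5.5786%
R_f = 7.53% − 0.50 × 5.5786% = 4.7407%
β_Eskola = Cov / Var(R_m) = 0.01081 / 0.03614 = 0.2991
E(R_Eskola) = R_f + β × MRP = 4.7407% + 0.2991 × 5.5786% = 6.41%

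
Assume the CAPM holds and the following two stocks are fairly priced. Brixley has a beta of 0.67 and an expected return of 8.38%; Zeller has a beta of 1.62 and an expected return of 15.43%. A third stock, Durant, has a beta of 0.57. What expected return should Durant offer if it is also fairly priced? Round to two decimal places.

MRP (SML slope) = (15.43% − 8.38%) / (1.62 − 0.67) = 7.05% / 0.95 = 7.4211%
R_f (intercept) = 8.38% − 0.67 × 7.4211% = 3.4079%
E(R_Durant) = R_f + β × MRP = 3.4079% + 0.57 × 7.4211% = 7.64%

7.64%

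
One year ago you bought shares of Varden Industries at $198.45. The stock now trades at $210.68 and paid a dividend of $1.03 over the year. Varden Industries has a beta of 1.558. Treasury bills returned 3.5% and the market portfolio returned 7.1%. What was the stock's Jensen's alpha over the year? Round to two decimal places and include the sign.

Realised HPR = (P1 + D1 − P0) / P0 = (210.68 + 1.03 − 198.45) / 198.45 = 13.26 / 198.45 = 6.6818%
MRP = 7.1% − 3.5% = 3.60%
CAPM required = R_f + β·MRP = 3.5% + 1.558 × 3.6% = 9.1088%
α = realised − required = 6.6818% − 9.1088% = -2.43%

-2.43%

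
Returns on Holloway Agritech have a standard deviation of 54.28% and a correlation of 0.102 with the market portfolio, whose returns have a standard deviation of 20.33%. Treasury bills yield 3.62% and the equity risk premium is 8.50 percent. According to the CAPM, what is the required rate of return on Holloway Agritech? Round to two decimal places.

5.93%

β = ρ × σ_i / σ_m = 0.102 × 54.28% / 20.33% = 0.2723
E(R) = 3.62% + 0.2723 × 8.50% = 5.93%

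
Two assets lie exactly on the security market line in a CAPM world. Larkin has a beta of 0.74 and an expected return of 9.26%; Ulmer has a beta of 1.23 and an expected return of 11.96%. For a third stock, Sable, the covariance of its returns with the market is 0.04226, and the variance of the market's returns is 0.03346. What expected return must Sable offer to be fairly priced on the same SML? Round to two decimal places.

MRP = (11.96% − 9.26%) / (1.23 − 0.74) = 5.5102%
R_f = 9.26% − 0.74 × 5.5102% = 5.1825%
β_Sable = Cov / Var(R_m) = 0.04226 / 0.03346 = 1.2630
E(R_Sable) = R_f + β × MRP = 5.1825% + 1.2630 × 5.5102% = 12.14%

12.14%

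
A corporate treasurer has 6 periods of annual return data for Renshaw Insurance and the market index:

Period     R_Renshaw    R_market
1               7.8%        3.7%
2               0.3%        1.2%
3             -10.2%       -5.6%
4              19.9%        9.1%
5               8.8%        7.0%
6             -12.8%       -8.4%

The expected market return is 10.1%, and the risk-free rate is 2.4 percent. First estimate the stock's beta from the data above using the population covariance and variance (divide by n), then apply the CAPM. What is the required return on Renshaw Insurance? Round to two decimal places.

Mean R_i = (7.8 + 0.3 − 10.2 + 19.9 + 8.8 − 12.8) / 6 = 2.3000%
Mean R_m = (3.7 + 1.2 − 5.6 + 9.1 + 7.0 − 8.4) / 6 = 1.1667%
Σ(R_i − R̄_i)(R_m − R̄_m) = 420.4500  ⇒  Cov = 420.4500 / 6 = 70.0750
Σ(R_m − R̄_m)² = 240.6933  ⇒  Var(R_m) = 240.6933 / 6 = 40.1156
β = Cov / Var(R_m) = 70.0750 / 40.1156 = 1.7468
MRP = 10.1% − 2.4% = 7.70%
E(R) = R_f + β × MRP = 2.4% + 1.7468 × 7.7% = 15.85%

15.85%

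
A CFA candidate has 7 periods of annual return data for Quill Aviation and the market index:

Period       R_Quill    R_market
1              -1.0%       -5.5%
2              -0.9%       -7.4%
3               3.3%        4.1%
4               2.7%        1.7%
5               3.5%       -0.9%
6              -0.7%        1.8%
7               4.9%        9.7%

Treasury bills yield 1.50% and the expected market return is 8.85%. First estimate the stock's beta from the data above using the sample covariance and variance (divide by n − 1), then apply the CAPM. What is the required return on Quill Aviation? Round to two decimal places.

3.97%

Mean R_i = (-1.0 − 0.9 + 3.3 + 2.7 + 3.5 − 0.7 + 4.9) / 7 = 1.6857%
Mean R_m = (-5.5 − 7.4 + 4.1 + 1.7 − 0.9 + 1.8 + 9.7) / 7 = 0.5000%
Σ(R_i − R̄_i)(R_m − R̄_m) = 67.5000  ⇒  Cov = 67.5000 / 6 = 11.2500
Σ(R_m − R̄_m)² = 201.1000  ⇒  Var(R_m) = 201.1000 / 6 = 33.5167
β = Cov / Var(R_m) = 11.2500 / 33.5167 = 0.3357
MRP = 8.85% − 1.50% = 7.35%
E(R) = R_f + β × MRP = 1.50% + 0.3357 × 7.35% = 3.97%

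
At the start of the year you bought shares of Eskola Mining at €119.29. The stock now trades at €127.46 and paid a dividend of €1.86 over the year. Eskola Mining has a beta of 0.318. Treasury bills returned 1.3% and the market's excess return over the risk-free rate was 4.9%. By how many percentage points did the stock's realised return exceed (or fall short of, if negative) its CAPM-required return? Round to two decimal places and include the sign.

Realised HPR = (P1 + D1 − P0) / P0 = (127.46 + 1.86 − 119.29) / 119.29 = 10.03 / 119.29 = 8.4081%
CAPM required = R_f + β·MRP = 1.3% + 0.318 × 4.9% = 2.8582%
α = realised − required = 8.4081% − 2.8582% = +5.55%

+5.55%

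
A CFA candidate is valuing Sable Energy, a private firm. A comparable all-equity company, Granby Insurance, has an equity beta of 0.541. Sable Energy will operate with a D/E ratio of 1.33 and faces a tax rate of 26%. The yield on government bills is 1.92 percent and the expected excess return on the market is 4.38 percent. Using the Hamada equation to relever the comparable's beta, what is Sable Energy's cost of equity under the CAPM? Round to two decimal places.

β_L = β_U × [1 + (1 − t)(D/E)] = 0.541 × [1 + (1 − 0.26) × 1.33]
    = 0.541 × [1 + 0.74 × 1.33] = 0.541 × 1.9842 = 1.0735
E(R) = R_f + β_L × MRP = 1.92% + 1.0735 × 4.38% = 6.62%

6.62%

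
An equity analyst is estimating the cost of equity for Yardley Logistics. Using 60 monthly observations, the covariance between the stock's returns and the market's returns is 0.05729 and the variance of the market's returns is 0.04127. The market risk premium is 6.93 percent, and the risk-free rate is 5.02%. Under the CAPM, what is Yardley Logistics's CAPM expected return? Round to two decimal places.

β = Cov(R_i, R_m) / Var(R_m) = 0.05729 / 0.04127 = 1.3882
E(R) = R_f + β × MRP = 5.02% + 1.3882 × 6.93% = 14.64%

14.64%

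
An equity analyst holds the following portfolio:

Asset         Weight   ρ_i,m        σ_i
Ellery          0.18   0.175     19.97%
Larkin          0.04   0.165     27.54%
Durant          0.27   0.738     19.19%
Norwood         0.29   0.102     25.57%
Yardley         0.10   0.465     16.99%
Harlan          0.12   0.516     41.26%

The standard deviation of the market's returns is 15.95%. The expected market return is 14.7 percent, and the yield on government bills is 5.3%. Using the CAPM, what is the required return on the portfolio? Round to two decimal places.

β_Ellery = 0.175 × 19.97% / 15.95% = 0.2191
β_Larkin = 0.165 × 27.54% / 15.95% = 0.2849
β_Durant = 0.738 × 19.19% / 15.95% = 0.8879
β_Norwood = 0.102 × 25.57% / 15.95% = 0.1635
β_Yardley = 0.465 × 16.99% / 15.95% = 0.4953
β_Harlan = 0.516 × 41.26% / 15.95% = 1.3348
β_P = Σ w_i β_i = 0.18×0.2191 + 0.04×0.2849 + 0.27×0.8879 + 0.29×0.1635 + 0.10×0.4953 + 0.12×1.3348 = 0.5477
MRP = 14.7% − 5.3% = 9.40%
E(R_P) = R_f + β_P × MRP = 5.3% + 0.5477 × 9.4% = 10.45%

10.45%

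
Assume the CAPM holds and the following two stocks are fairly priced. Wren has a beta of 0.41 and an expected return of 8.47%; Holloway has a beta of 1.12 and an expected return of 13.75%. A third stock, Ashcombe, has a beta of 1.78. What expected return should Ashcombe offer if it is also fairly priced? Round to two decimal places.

MRP (SML slope) = (13.75% − 8.47%) / (1.12 − 0.41) = 5.28% / 0.71 = 7.4366%
R_f (intercept) = 8.47% − 0.41 × 7.4366% = 5.4210%
E(R_Ashcombe) = R_f + β × MRP = 5.4210% + 1.78 × 7.4366% = 18.66%

18.66%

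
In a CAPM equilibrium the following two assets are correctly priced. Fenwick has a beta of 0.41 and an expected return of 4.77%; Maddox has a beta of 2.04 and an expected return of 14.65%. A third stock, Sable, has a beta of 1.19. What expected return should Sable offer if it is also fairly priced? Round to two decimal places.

9.50%

MRP (SML slope) = (14.65% − 4.77%) / (2.04 − 0.41) = 9.88% / 1.63 = 6.0613%
R_f (intercept) = 4.77% − 0.41 × 6.0613% = 2.2849%
E(R_Sable) = R_f + β × MRP = 2.2849% + 1.19 × 6.0613% = 9.50%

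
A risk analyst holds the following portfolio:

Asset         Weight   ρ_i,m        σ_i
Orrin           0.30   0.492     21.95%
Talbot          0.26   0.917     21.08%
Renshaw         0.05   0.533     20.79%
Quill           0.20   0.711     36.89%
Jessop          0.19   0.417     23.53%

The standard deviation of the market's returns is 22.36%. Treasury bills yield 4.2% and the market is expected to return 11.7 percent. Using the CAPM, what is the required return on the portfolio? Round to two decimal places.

β_Orrin = 0.492 × 21.95% / 22.36% = 0.4830
β_Talbot = 0.917 × 21.08% / 22.36% = 0.8645
β_Renshaw = 0.533 × 20.79% / 22.36% = 0.4956
β_Quill = 0.711 × 36.89% / 22.36% = 1.1730
β_Jessop = 0.417 × 23.53% / 22.36% = 0.4388
β_P = Σ w_i β_i = 0.30×0.4830 + 0.26×0.8645 + 0.05×0.4956 + 0.20×1.1730 + 0.19×0.4388 = 0.7124
MRP = 11.7% − 4.2% = 7.50%
E(R_P) = R_f + β_P × MRP = 4.2% + 0.7124 × 7.5% = 9.54%

9.54%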